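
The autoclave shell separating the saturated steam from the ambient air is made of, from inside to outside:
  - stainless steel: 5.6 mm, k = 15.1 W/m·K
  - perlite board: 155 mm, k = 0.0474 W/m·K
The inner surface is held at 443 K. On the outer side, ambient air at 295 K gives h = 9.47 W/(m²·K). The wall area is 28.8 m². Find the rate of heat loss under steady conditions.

Q ≈ 1260 W

Model the wall as resistances in series:
R_stainless steel = L/(kA) = 0.0056/(15.1×28.8) = 1.288×10^-5 K/W
R_perlite board = L/(kA) = 0.155/(0.0474×28.8) = 0.1135 K/W
R_outer film = 1/(h_o·A) = 1/(9.47×28.8) = 0.003667 K/W
R_total = 0.1172 K/W
Q = ΔT / R_total = 148 / 0.1172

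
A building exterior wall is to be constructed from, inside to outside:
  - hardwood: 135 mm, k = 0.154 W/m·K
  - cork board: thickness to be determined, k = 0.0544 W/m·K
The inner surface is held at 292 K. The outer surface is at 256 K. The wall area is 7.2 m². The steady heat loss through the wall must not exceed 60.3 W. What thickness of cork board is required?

Treating each layer as a thermal resistance in series:
R_hardwood = L/(kA) = 0.135/(0.154×7.2) = 0.1218 K/W
Sum of the known resistances R_other = 0.1218 K/W
Required total resistance R_tot = ΔT/Q_allow = 36/60.3 = 0.597 K/W
R_cork board = R_tot − R_other = 0.4753 K/W
L = R·k·A = 0.4753×0.0544×7.2

L ≈ 186 mm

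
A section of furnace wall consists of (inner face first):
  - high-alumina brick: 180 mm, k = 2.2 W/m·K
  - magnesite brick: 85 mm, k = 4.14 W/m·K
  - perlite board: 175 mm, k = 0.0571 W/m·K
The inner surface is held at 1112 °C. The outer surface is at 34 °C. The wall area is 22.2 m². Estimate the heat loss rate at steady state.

Series thermal resistances:
R_high-alumina brick = L/(kA) = 0.18/(2.2×22.2) = 0.003686 K/W
R_magnesite brick = L/(kA) = 0.085/(4.14×22.2) = 9.248×10^-4 K/W
R_perlite board = L/(kA) = 0.175/(0.0571×22.2) = 0.1381 K/W
R_total = 0.1427 K/W
Q = ΔT / R_total = 1078 / 0.1427

Q ≈ 7560 W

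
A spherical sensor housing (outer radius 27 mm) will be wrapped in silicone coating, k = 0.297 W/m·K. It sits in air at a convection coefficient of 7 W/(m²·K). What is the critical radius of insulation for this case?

r_cr ≈ 84.9 mm

For a sphere r_cr = 2k/h = 2×0.297/7
r_cr = 84.9 mm; since the bare radius (27 mm) is below r_cr, adding a thin layer of insulation will *increase* heat loss.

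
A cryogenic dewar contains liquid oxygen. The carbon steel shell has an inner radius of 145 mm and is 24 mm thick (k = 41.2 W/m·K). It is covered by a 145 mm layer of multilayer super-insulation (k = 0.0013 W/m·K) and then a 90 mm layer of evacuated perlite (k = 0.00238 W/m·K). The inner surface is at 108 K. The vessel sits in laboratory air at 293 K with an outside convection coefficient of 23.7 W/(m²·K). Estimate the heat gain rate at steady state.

Q ≈ 0.969 W

Spherical conduction: R = (1/r_in − 1/r_out)/(4πk) per layer; series-sum.
R_carbon steel shell = (1/0.145 − 1/0.169)/(4π×41.2) = 0.001892 K/W
R_multilayer super-insulation = (1/0.169 − 1/0.314)/(4π×0.0013) = 167.3 K/W
R_evacuated perlite = (1/0.314 − 1/0.404)/(4π×0.00238) = 23.72 K/W
R_outer film = 1/(h·4πr_o²) = 1/(23.7×4π×0.404²) = 0.02057 K/W
R_total = 191 K/W
Q = ΔT/R_total = 185/191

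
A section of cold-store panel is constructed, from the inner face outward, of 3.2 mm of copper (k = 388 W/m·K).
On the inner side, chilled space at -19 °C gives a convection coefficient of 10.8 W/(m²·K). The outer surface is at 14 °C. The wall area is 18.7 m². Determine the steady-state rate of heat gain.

Series thermal resistances:
R_inner film = 1/(h_i·A) = 1/(10.8×18.7) = 0.004951 K/W
R_copper = L/(kA) = 0.0032/(388×18.7) = 4.41×10^-7 K/W
R_total = 0.004952 K/W
Q = ΔT / R_total = 33 / 0.004952

Q ≈ 6660 W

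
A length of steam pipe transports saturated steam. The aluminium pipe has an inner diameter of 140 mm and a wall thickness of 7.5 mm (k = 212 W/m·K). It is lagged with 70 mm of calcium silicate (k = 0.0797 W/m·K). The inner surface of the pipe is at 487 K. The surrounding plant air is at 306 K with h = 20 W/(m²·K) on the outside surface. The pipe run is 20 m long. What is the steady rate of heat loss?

Cylindrical conduction, so R = ln(r₂/r₁)/(2πkL) per layer, in series:
R_aluminium pipe wall = ln(77.5/70)/(2π×212×20) = 3.821×10^-6 K/W
R_calcium silicate = ln(147.5/77.5)/(2π×0.0797×20) = 0.06426 K/W
R_outer film = 1/(h_o·2πr_oL) = 1/(20×2π×0.1475×20) = 0.002698 K/W
R_total = 0.06696 K/W
Q = ΔT/R_total = 181/0.06696

Q ≈ 2700 W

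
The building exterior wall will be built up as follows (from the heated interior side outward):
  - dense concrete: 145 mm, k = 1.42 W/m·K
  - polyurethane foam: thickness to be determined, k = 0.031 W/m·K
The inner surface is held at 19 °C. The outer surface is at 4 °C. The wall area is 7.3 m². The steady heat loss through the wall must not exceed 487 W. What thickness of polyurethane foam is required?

L ≈ 3.8 mm

Series thermal resistances:
R_dense concrete = L/(kA) = 0.145/(1.42×7.3) = 0.01399 K/W
Sum of the known resistances R_other = 0.01399 K/W
Required total resistance R_tot = ΔT/Q_allow = 15/487 = 0.0308 K/W
R_polyurethane foam = R_tot − R_other = 0.01681 K/W
L = R·k·A = 0.01681×0.031×7.3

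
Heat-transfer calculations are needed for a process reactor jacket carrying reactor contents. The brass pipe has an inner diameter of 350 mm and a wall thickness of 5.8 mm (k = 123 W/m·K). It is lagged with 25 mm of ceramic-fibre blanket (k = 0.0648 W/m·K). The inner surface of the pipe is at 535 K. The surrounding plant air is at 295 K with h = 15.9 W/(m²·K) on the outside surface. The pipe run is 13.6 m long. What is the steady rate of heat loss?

Treating each annulus and film as a series resistance:
R_brass pipe wall = ln(180.8/175)/(2π×123×13.6) = 3.102×10^-6 K/W
R_ceramic-fibre blanket = ln(205.8/180.8)/(2π×0.0648×13.6) = 0.02339 K/W
R_outer film = 1/(h_o·2πr_oL) = 1/(15.9×2π×0.2058×13.6) = 0.003576 K/W
R_total = 0.02697 K/W
Q = ΔT/R_total = 240/0.02697

Q ≈ 8900 W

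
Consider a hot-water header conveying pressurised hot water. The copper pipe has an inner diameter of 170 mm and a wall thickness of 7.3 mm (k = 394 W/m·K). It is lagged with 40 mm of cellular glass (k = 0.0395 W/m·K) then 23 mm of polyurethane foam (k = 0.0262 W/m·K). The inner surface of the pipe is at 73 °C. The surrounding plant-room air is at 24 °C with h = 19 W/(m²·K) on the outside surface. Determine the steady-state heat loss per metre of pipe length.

Cylindrical conduction, so R = ln(r₂/r₁)/(2πkL) per layer, in series:
R_copper pipe wall = ln(92.3/85)/(2π×394×1) = 3.328×10^-5 K/W
R_cellular glass = ln(132.3/92.3)/(2π×0.0395×1) = 1.451 K/W
R_polyurethane foam = ln(155.3/132.3)/(2π×0.0262×1) = 0.9737 K/W
R_outer film = 1/(h_o·2πr_oL) = 1/(19×2π×0.1553×1) = 0.05394 K/W
R_total = 2.478 K/W
Q = ΔT/R_total = 49/2.478

q′ ≈ 19.8 W/m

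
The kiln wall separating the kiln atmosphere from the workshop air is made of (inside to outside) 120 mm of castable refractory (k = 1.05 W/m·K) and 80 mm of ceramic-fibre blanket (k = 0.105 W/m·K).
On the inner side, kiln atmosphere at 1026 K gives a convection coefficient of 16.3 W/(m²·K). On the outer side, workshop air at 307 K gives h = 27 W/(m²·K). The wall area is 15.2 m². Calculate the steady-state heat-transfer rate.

Model the wall as resistances in series:
R_inner film = 1/(h_i·A) = 1/(16.3×15.2) = 0.004036 K/W
R_castable refractory = L/(kA) = 0.12/(1.05×15.2) = 0.007519 K/W
R_ceramic-fibre blanket = L/(kA) = 0.08/(0.105×15.2) = 0.05013 K/W
R_outer film = 1/(h_o·A) = 1/(27×15.2) = 0.002437 K/W
R_total = 0.06412 K/W
Q = ΔT / R_total = 719 / 0.06412

Q ≈ 11200 W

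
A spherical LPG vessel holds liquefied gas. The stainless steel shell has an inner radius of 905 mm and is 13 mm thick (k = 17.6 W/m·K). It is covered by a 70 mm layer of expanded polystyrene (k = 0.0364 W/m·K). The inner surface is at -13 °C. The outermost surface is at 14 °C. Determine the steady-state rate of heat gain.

Radial (spherical) resistances in series:
R_stainless steel shell = (1/0.905 − 1/0.918)/(4π×17.6) = 7.075×10^-5 K/W
R_expanded polystyrene = (1/0.918 − 1/0.988)/(4π×0.0364) = 0.1687 K/W
R_total = 0.1688 K/W
Q = ΔT/R_total = 27/0.1688

Q ≈ 160 W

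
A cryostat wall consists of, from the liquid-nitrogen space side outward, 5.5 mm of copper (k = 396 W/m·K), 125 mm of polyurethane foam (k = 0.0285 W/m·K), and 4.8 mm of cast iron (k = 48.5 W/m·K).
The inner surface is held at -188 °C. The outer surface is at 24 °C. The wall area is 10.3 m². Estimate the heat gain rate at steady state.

Using the resistance-network approach (series):
R_copper = L/(kA) = 0.0055/(396×10.3) = 1.348×10^-6 K/W
R_polyurethane foam = L/(kA) = 0.125/(0.0285×10.3) = 0.4258 K/W
R_cast iron = L/(kA) = 0.0048/(48.5×10.3) = 9.609×10^-6 K/W
R_total = 0.4258 K/W
Q = ΔT / R_total = 212 / 0.4258

Q ≈ 498 W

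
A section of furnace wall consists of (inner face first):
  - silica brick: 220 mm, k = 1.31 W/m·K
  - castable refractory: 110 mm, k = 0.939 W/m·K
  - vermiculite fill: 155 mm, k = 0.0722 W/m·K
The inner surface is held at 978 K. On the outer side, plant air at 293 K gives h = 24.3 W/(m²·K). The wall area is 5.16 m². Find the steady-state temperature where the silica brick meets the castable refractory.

T ≈ 931 K

Treating each layer as a thermal resistance in series:
R_silica brick = L/(kA) = 0.22/(1.31×5.16) = 0.03255 K/W
R_castable refractory = L/(kA) = 0.11/(0.939×5.16) = 0.0227 K/W
R_vermiculite fill = L/(kA) = 0.155/(0.0722×5.16) = 0.416 K/W
R_outer film = 1/(h_o·A) = 1/(24.3×5.16) = 0.007975 K/W
R_total = 0.4793 K/W;  Q = ΔT/R_total = 685/0.4793 = 1429 W
T_interface = T_inner − Q·ΣR(inner→interface) = 978 − 1430×0.03255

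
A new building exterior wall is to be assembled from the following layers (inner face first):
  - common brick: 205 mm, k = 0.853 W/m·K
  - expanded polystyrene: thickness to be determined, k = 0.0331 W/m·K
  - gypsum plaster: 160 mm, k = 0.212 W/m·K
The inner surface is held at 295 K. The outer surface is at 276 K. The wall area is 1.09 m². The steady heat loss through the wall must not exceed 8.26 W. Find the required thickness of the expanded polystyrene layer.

L ≈ 50.1 mm

Series thermal resistances:
R_common brick = L/(kA) = 0.205/(0.853×1.09) = 0.2205 K/W
R_gypsum plaster = L/(kA) = 0.16/(0.212×1.09) = 0.6924 K/W
Sum of the known resistances R_other = 0.9129 K/W
Required total resistance R_tot = ΔT/Q_allow = 19/8.26 = 2.3 K/W
R_expanded polystyrene = R_tot − R_other = 1.387 K/W
L = R·k·A = 1.387×0.0331×1.09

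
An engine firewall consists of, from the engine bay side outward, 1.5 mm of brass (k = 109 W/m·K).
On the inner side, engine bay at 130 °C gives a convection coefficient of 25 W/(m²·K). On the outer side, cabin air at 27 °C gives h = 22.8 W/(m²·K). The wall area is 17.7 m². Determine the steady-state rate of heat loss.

Q ≈ 21700 W

Treating each layer as a thermal resistance in series:
R_inner film = 1/(h_i·A) = 1/(25×17.7) = 0.00226 K/W
R_brass = L/(kA) = 0.0015/(109×17.7) = 7.775×10^-7 K/W
R_outer film = 1/(h_o·A) = 1/(22.8×17.7) = 0.002478 K/W
R_total = 0.004739 K/W
Q = ΔT / R_total = 103 / 0.004739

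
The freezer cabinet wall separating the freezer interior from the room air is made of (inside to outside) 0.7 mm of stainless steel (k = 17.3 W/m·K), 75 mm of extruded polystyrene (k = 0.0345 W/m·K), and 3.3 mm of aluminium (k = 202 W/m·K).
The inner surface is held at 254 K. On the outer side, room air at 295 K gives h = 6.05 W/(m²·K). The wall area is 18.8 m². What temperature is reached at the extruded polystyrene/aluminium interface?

Thermal resistances in series:
R_stainless steel = L/(kA) = 0.0007/(17.3×18.8) = 2.152×10^-6 K/W
R_extruded polystyrene = L/(kA) = 0.075/(0.0345×18.8) = 0.1156 K/W
R_aluminium = L/(kA) = 0.0033/(202×18.8) = 8.69×10^-7 K/W
R_outer film = 1/(h_o·A) = 1/(6.05×18.8) = 0.008792 K/W
R_total = 0.1244 K/W;  Q = ΔT/R_total = 41/0.1244 = 329.5 W
T_interface = T_inner + Q·ΣR(inner→interface) = 254 + 330×0.1156

T ≈ 292 K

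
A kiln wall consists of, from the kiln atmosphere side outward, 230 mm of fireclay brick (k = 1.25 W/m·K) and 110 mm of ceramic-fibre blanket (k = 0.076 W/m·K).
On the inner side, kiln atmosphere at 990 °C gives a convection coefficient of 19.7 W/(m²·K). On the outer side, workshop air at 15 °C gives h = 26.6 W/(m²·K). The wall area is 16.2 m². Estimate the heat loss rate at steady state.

Q ≈ 9180 W

Using the resistance-network approach (series):
R_inner film = 1/(h_i·A) = 1/(19.7×16.2) = 0.003133 K/W
R_fireclay brick = L/(kA) = 0.23/(1.25×16.2) = 0.01136 K/W
R_ceramic-fibre blanket = L/(kA) = 0.11/(0.076×16.2) = 0.08934 K/W
R_outer film = 1/(h_o·A) = 1/(26.6×16.2) = 0.002321 K/W
R_total = 0.1062 K/W
Q = ΔT / R_total = 975 / 0.1062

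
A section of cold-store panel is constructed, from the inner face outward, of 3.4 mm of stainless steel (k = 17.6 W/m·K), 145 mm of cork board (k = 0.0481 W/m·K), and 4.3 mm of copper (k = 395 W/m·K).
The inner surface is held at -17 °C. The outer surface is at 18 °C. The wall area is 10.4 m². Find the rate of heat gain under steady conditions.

Q ≈ 121 W

Model the wall as resistances in series:
R_stainless steel = L/(kA) = 0.0034/(17.6×10.4) = 1.858×10^-5 K/W
R_cork board = L/(kA) = 0.145/(0.0481×10.4) = 0.2899 K/W
R_copper = L/(kA) = 0.0043/(395×10.4) = 1.047×10^-6 K/W
R_total = 0.2899 K/W
Q = ΔT / R_total = 35 / 0.2899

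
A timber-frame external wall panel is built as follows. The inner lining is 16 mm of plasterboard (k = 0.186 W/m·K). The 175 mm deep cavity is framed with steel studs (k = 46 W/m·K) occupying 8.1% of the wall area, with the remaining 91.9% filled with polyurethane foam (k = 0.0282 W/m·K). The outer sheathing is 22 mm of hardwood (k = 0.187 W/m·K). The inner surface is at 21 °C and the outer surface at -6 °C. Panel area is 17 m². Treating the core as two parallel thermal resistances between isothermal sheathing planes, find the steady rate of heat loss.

Q ≈ 1830 W

Sheathing layers in series; stud and cavity paths in parallel between them.
R_inner = 0.016/(0.186×17) = 0.00506 K/W
R_stud  = 0.175/(46×0.081×17) = 0.002763 K/W
R_cav   = 0.175/(0.0282×0.919×17) = 0.3972 K/W
1/R_core = 1/R_stud + 1/R_cav → R_core = 0.002744 K/W
R_outer = 0.022/(0.187×17) = 0.00692 K/W
R_total = 0.01472 K/W
Q = ΔT/R_total = 27/0.01472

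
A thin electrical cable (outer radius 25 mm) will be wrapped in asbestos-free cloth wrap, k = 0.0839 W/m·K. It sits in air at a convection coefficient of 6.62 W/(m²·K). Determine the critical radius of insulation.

r_cr ≈ 12.7 mm

For a cylinder r_cr = k/h = 0.0839/6.62
r_cr = 12.7 mm; since the bare radius (25 mm) is above r_cr, any added insulation will reduce heat loss.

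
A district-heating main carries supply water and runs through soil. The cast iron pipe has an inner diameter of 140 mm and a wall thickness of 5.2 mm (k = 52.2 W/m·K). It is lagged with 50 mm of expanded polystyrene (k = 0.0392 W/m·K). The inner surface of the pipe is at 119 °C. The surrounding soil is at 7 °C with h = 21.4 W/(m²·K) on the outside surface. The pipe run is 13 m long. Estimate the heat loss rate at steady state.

Per-layer cylindrical resistances, series-summed:
R_cast iron pipe wall = ln(75.2/70)/(2π×52.2×13) = 1.681×10^-5 K/W
R_expanded polystyrene = ln(125.2/75.2)/(2π×0.0392×13) = 0.1592 K/W
R_outer film = 1/(h_o·2πr_oL) = 1/(21.4×2π×0.1252×13) = 0.004569 K/W
R_total = 0.1638 K/W
Q = ΔT/R_total = 112/0.1638

Q ≈ 684 W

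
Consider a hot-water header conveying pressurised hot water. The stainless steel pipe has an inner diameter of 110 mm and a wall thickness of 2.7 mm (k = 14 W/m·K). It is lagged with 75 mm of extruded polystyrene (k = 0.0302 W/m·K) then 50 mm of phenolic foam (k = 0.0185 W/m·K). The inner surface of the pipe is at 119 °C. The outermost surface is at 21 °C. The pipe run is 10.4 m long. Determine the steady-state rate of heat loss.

Q ≈ 143 W

Per-layer cylindrical resistances, series-summed:
R_stainless steel pipe wall = ln(57.7/55)/(2π×14×10.4) = 5.239×10^-5 K/W
R_extruded polystyrene = ln(132.7/57.7)/(2π×0.0302×10.4) = 0.422 K/W
R_phenolic foam = ln(182.7/132.7)/(2π×0.0185×10.4) = 0.2645 K/W
R_total = 0.6866 K/W
Q = ΔT/R_total = 98/0.6866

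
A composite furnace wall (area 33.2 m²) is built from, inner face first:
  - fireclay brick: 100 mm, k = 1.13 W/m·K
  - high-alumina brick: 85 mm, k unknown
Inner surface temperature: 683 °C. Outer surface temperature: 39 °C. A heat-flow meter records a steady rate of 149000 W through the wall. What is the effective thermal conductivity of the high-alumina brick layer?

k ≈ 1.55 W/(m·K)

Series thermal resistances:
R_fireclay brick = L/(kA) = 0.1/(1.13×33.2) = 0.002666 K/W
Sum of known resistances R_other = 0.002666 K/W
Total R = ΔT/Q = 644/149000 = 0.004322 K/W
R_high-alumina brick = R_total − R_other = 0.001657 K/W
k = L/(R·A) = 0.085/(0.001657×33.2)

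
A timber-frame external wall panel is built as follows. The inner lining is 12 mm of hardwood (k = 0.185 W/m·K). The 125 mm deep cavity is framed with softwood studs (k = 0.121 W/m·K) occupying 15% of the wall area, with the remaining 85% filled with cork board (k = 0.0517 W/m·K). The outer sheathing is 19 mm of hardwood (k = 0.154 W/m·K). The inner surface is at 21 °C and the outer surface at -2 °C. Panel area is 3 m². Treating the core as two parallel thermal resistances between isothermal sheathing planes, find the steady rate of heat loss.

Sheathing layers in series; stud and cavity paths in parallel between them.
R_inner = 0.012/(0.185×3) = 0.02162 K/W
R_stud  = 0.125/(0.121×0.15×3) = 2.296 K/W
R_cav   = 0.125/(0.0517×0.85×3) = 0.9482 K/W
1/R_core = 1/R_stud + 1/R_cav → R_core = 0.671 K/W
R_outer = 0.019/(0.154×3) = 0.04113 K/W
R_total = 0.7338 K/W
Q = ΔT/R_total = 23/0.7338

Q ≈ 31.3 W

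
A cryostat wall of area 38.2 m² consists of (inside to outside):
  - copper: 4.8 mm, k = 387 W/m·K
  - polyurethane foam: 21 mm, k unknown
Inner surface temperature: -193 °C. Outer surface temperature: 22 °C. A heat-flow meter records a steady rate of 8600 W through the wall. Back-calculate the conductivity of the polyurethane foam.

Series thermal resistances:
R_copper = L/(kA) = 0.0048/(387×38.2) = 3.247×10^-7 K/W
Sum of known resistances R_other = 3.247×10^-7 K/W
Total R = ΔT/Q = 215/8600 = 0.025 K/W
R_polyurethane foam = R_total − R_other = 0.025 K/W
k = L/(R·A) = 0.021/(0.025×38.2)

k ≈ 0.022 W/(m·K)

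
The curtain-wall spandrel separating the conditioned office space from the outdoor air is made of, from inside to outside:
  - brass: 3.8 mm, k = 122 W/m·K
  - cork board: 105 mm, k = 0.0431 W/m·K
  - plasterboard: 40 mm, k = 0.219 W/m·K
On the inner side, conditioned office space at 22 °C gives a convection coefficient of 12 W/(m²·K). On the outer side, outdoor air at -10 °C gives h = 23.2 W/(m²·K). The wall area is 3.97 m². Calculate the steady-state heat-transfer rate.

Series thermal resistances:
R_inner film = 1/(h_i·A) = 1/(12×3.97) = 0.02099 K/W
R_brass = L/(kA) = 0.0038/(122×3.97) = 7.846×10^-6 K/W
R_cork board = L/(kA) = 0.105/(0.0431×3.97) = 0.6137 K/W
R_plasterboard = L/(kA) = 0.04/(0.219×3.97) = 0.04601 K/W
R_outer film = 1/(h_o·A) = 1/(23.2×3.97) = 0.01086 K/W
R_total = 0.6915 K/W
Q = ΔT / R_total = 32 / 0.6915

Q ≈ 46.3 W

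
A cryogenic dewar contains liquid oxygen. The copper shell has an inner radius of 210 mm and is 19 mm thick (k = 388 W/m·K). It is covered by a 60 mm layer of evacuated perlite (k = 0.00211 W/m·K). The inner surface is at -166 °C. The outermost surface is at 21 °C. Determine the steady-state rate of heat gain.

Each spherical layer contributes R = (1/r_i − 1/r_o)/(4πk):
R_copper shell = (1/0.21 − 1/0.229)/(4π×388) = 8.103×10^-5 K/W
R_evacuated perlite = (1/0.229 − 1/0.289)/(4π×0.00211) = 34.19 K/W
R_total = 34.19 K/W
Q = ΔT/R_total = 187/34.19

Q ≈ 5.47 W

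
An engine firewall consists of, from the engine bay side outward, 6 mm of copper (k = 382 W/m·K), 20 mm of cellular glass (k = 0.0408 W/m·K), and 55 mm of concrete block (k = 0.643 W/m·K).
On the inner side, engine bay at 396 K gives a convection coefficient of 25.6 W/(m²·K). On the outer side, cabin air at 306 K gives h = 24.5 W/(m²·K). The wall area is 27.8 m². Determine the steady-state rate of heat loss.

Model the wall as resistances in series:
R_inner film = 1/(h_i·A) = 1/(25.6×27.8) = 0.001405 K/W
R_copper = L/(kA) = 0.006/(382×27.8) = 5.65×10^-7 K/W
R_cellular glass = L/(kA) = 0.02/(0.0408×27.8) = 0.01763 K/W
R_concrete block = L/(kA) = 0.055/(0.643×27.8) = 0.003077 K/W
R_outer film = 1/(h_o·A) = 1/(24.5×27.8) = 0.001468 K/W
R_total = 0.02358 K/W
Q = ΔT / R_total = 90 / 0.02358

Q ≈ 3820 W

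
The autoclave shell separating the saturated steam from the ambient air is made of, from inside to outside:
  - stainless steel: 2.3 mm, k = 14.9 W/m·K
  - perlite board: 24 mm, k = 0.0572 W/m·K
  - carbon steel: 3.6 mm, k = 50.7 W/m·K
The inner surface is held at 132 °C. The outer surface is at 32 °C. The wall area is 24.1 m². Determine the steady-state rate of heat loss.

Model the wall as resistances in series:
R_stainless steel = L/(kA) = 0.0023/(14.9×24.1) = 6.405×10^-6 K/W
R_perlite board = L/(kA) = 0.024/(0.0572×24.1) = 0.01741 K/W
R_carbon steel = L/(kA) = 0.0036/(50.7×24.1) = 2.946×10^-6 K/W
R_total = 0.01742 K/W
Q = ΔT / R_total = 100 / 0.01742

Q ≈ 5740 W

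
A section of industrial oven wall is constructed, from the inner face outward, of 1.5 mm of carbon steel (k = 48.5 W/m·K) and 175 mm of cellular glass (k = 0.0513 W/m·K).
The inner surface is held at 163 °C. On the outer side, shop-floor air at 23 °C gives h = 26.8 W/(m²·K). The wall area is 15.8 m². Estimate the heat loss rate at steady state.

Series thermal resistances:
R_carbon steel = L/(kA) = 0.0015/(48.5×15.8) = 1.957×10^-6 K/W
R_cellular glass = L/(kA) = 0.175/(0.0513×15.8) = 0.2159 K/W
R_outer film = 1/(h_o·A) = 1/(26.8×15.8) = 0.002362 K/W
R_total = 0.2183 K/W
Q = ΔT / R_total = 140 / 0.2183

Q ≈ 641 W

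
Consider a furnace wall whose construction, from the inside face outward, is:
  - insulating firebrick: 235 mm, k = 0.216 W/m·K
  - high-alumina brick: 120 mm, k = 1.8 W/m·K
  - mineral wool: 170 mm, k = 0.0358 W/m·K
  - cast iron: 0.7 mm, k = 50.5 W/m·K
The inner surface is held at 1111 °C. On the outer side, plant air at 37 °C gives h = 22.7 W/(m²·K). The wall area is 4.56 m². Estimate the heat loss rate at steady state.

Thermal resistances in series:
R_insulating firebrick = L/(kA) = 0.235/(0.216×4.56) = 0.2386 K/W
R_high-alumina brick = L/(kA) = 0.12/(1.8×4.56) = 0.01462 K/W
R_mineral wool = L/(kA) = 0.17/(0.0358×4.56) = 1.041 K/W
R_cast iron = L/(kA) = 0.0007/(50.5×4.56) = 3.04×10^-6 K/W
R_outer film = 1/(h_o·A) = 1/(22.7×4.56) = 0.009661 K/W
R_total = 1.304 K/W
Q = ΔT / R_total = 1074 / 1.304

Q ≈ 823 W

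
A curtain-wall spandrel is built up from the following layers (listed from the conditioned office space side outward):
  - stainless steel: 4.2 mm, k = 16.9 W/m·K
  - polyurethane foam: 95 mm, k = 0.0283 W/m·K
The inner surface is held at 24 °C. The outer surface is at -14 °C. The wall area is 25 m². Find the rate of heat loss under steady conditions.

Using the resistance-network approach (series):
R_stainless steel = L/(kA) = 0.0042/(16.9×25) = 9.941×10^-6 K/W
R_polyurethane foam = L/(kA) = 0.095/(0.0283×25) = 0.1343 K/W
R_total = 0.1343 K/W
Q = ΔT / R_total = 38 / 0.1343

Q ≈ 283 W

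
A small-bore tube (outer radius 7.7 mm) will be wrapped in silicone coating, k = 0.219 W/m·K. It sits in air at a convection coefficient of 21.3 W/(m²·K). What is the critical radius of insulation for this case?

For a cylinder r_cr = k/h = 0.219/21.3
r_cr = 10.3 mm; since the bare radius (7.7 mm) is below r_cr, adding a thin layer of insulation will *increase* heat loss.

r_cr ≈ 10.3 mm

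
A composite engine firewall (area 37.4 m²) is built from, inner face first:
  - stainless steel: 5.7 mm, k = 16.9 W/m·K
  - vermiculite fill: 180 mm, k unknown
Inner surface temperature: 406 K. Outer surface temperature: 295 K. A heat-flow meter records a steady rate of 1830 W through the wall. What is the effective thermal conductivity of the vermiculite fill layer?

Thermal resistances in series:
R_stainless steel = L/(kA) = 0.0057/(16.9×37.4) = 9.018×10^-6 K/W
Sum of known resistances R_other = 9.018×10^-6 K/W
Total R = ΔT/Q = 111/1830 = 0.06066 K/W
R_vermiculite fill = R_total − R_other = 0.06065 K/W
k = L/(R·A) = 0.18/(0.06065×37.4)

k ≈ 0.0794 W/(m·K)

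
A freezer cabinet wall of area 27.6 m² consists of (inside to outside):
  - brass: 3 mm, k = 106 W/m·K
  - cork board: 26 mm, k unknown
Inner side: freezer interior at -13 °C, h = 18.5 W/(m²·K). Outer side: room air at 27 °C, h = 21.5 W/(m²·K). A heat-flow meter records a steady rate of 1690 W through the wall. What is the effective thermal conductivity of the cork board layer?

Treating each layer as a thermal resistance in series:
R_inner film = 1/(h_i·A) = 1/(18.5×27.6) = 0.001958 K/W
R_brass = L/(kA) = 0.003/(106×27.6) = 1.025×10^-6 K/W
R_outer film = 1/(h_o·A) = 1/(21.5×27.6) = 0.001685 K/W
Sum of known resistances R_other = 0.003645 K/W
Total R = ΔT/Q = 40/1690 = 0.02367 K/W
R_cork board = R_total − R_other = 0.02002 K/W
k = L/(R·A) = 0.026/(0.02002×27.6)

k ≈ 0.047 W/(m·K)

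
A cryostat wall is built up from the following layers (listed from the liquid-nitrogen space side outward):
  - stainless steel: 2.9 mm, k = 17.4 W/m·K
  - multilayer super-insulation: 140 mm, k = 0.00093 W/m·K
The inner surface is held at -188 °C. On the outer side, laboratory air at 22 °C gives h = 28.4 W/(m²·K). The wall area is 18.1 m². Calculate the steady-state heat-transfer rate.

Treating each layer as a thermal resistance in series:
R_stainless steel = L/(kA) = 0.0029/(17.4×18.1) = 9.208×10^-6 K/W
R_multilayer super-insulation = L/(kA) = 0.14/(0.00093×18.1) = 8.317 K/W
R_outer film = 1/(h_o·A) = 1/(28.4×18.1) = 0.001945 K/W
R_total = 8.319 K/W
Q = ΔT / R_total = 210 / 8.319

Q ≈ 25.2 W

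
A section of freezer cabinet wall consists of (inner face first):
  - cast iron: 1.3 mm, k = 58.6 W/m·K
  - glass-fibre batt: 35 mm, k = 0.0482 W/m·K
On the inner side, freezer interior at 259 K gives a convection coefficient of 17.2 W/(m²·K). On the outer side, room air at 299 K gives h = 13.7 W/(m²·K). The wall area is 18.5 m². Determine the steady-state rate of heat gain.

Using the resistance-network approach (series):
R_inner film = 1/(h_i·A) = 1/(17.2×18.5) = 0.003143 K/W
R_cast iron = L/(kA) = 0.0013/(58.6×18.5) = 1.199×10^-6 K/W
R_glass-fibre batt = L/(kA) = 0.035/(0.0482×18.5) = 0.03925 K/W
R_outer film = 1/(h_o·A) = 1/(13.7×18.5) = 0.003946 K/W
R_total = 0.04634 K/W
Q = ΔT / R_total = 40 / 0.04634

Q ≈ 863 W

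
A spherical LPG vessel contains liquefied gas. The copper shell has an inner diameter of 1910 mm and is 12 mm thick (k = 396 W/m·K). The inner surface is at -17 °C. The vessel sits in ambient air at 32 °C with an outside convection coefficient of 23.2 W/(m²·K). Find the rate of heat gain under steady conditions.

For a spherical shell R = (1/r₁ − 1/r₂)/(4πk); film R = 1/(h·4πr²). In series:
R_copper shell = (1/0.955 − 1/0.967)/(4π×396) = 2.611×10^-6 K/W
R_outer film = 1/(h·4πr_o²) = 1/(23.2×4π×0.967²) = 0.003668 K/W
R_total = 0.003671 K/W
Q = ΔT/R_total = 49/0.003671

Q ≈ 13300 W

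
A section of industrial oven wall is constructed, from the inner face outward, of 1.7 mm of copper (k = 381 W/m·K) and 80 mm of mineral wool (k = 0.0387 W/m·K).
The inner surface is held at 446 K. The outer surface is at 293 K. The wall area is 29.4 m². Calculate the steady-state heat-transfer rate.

Series thermal resistances:
R_copper = L/(kA) = 0.0017/(381×29.4) = 1.518×10^-7 K/W
R_mineral wool = L/(kA) = 0.08/(0.0387×29.4) = 0.07031 K/W
R_total = 0.07031 K/W
Q = ΔT / R_total = 153 / 0.07031

Q ≈ 2180 W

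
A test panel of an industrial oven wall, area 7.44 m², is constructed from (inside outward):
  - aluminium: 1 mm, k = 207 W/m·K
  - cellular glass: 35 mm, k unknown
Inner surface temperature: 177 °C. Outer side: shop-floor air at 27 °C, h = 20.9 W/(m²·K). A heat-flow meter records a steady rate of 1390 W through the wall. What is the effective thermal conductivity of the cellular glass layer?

Thermal resistances in series:
R_aluminium = L/(kA) = 0.001/(207×7.44) = 6.493×10^-7 K/W
R_outer film = 1/(h_o·A) = 1/(20.9×7.44) = 0.006431 K/W
Sum of known resistances R_other = 0.006432 K/W
Total R = ΔT/Q = 150/1390 = 0.1079 K/W
R_cellular glass = R_total − R_other = 0.1015 K/W
k = L/(R·A) = 0.035/(0.1015×7.44)

k ≈ 0.0464 W/(m·K)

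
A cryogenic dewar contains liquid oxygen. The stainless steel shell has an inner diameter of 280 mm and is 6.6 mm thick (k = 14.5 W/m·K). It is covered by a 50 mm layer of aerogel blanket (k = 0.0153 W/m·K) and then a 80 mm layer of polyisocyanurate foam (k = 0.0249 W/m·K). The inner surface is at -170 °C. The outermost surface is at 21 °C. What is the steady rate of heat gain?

Radial (spherical) resistances in series:
R_stainless steel shell = (1/0.14 − 1/0.1466)/(4π×14.5) = 0.001765 K/W
R_aerogel blanket = (1/0.1466 − 1/0.1966)/(4π×0.0153) = 9.023 K/W
R_polyisocyanurate foam = (1/0.1966 − 1/0.2766)/(4π×0.0249) = 4.702 K/W
R_total = 13.73 K/W
Q = ΔT/R_total = 191/13.73

Q ≈ 13.9 W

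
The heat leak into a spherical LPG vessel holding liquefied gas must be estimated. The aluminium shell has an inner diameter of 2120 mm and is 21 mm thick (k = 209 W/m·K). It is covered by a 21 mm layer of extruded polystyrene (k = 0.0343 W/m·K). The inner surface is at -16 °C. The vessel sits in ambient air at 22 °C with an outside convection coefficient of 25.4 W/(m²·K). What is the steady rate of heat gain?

For a spherical shell R = (1/r₁ − 1/r₂)/(4πk); film R = 1/(h·4πr²). In series:
R_aluminium shell = (1/1.06 − 1/1.081)/(4π×209) = 6.978×10^-6 K/W
R_extruded polystyrene = (1/1.081 − 1/1.102)/(4π×0.0343) = 0.0409 K/W
R_outer film = 1/(h·4πr_o²) = 1/(25.4×4π×1.102²) = 0.00258 K/W
R_total = 0.04349 K/W
Q = ΔT/R_total = 38/0.04349

Q ≈ 874 W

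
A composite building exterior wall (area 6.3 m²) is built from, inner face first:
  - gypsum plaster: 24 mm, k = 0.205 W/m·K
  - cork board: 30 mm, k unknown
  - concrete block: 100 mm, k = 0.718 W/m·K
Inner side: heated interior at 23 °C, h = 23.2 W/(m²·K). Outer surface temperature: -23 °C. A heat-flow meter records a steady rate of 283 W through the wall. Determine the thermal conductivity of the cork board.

Treating each layer as a thermal resistance in series:
R_inner film = 1/(h_i·A) = 1/(23.2×6.3) = 0.006842 K/W
R_gypsum plaster = L/(kA) = 0.024/(0.205×6.3) = 0.01858 K/W
R_concrete block = L/(kA) = 0.1/(0.718×6.3) = 0.02211 K/W
Sum of known resistances R_other = 0.04753 K/W
Total R = ΔT/Q = 46/283 = 0.1625 K/W
R_cork board = R_total − R_other = 0.115 K/W
k = L/(R·A) = 0.03/(0.115×6.3)

k ≈ 0.0414 W/(m·K)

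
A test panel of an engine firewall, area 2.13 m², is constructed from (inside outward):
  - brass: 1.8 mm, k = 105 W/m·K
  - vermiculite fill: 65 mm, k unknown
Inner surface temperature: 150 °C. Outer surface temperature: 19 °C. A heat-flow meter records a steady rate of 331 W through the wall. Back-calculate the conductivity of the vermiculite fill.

Model the wall as resistances in series:
R_brass = L/(kA) = 0.0018/(105×2.13) = 8.048×10^-6 K/W
Sum of known resistances R_other = 8.048×10^-6 K/W
Total R = ΔT/Q = 131/331 = 0.3958 K/W
R_vermiculite fill = R_total − R_other = 0.3958 K/W
k = L/(R·A) = 0.065/(0.3958×2.13)

k ≈ 0.0771 W/(m·K)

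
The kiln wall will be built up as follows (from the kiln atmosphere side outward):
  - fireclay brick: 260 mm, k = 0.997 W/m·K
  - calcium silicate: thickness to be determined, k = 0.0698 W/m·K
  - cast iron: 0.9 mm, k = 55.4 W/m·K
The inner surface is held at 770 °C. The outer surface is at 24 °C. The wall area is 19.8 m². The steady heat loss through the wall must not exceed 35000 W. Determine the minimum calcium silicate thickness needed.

L ≈ 11.3 mm

Series thermal resistances:
R_fireclay brick = L/(kA) = 0.26/(0.997×19.8) = 0.01317 K/W
R_cast iron = L/(kA) = 0.0009/(55.4×19.8) = 8.205×10^-7 K/W
Sum of the known resistances R_other = 0.01317 K/W
Required total resistance R_tot = ΔT/Q_allow = 746/35000 = 0.02131 K/W
R_calcium silicate = R_tot − R_other = 0.008143 K/W
L = R·k·A = 0.008143×0.0698×19.8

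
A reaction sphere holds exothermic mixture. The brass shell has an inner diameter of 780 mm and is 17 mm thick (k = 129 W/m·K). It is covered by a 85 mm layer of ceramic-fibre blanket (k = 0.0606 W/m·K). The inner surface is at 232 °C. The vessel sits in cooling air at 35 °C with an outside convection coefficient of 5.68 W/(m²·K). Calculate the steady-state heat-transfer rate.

For a spherical shell R = (1/r₁ − 1/r₂)/(4πk); film R = 1/(h·4πr²). In series:
R_brass shell = (1/0.39 − 1/0.407)/(4π×129) = 6.607×10^-5 K/W
R_ceramic-fibre blanket = (1/0.407 − 1/0.492)/(4π×0.0606) = 0.5574 K/W
R_outer film = 1/(h·4πr_o²) = 1/(5.68×4π×0.492²) = 0.05788 K/W
R_total = 0.6154 K/W
Q = ΔT/R_total = 197/0.6154

Q ≈ 320 W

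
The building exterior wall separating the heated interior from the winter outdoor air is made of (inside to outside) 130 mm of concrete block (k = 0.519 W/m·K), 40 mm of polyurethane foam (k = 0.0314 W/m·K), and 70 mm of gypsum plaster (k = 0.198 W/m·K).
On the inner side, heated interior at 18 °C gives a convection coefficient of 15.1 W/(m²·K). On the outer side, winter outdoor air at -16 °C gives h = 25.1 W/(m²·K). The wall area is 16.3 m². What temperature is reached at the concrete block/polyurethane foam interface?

Thermal resistances in series:
R_inner film = 1/(h_i·A) = 1/(15.1×16.3) = 0.004063 K/W
R_concrete block = L/(kA) = 0.13/(0.519×16.3) = 0.01537 K/W
R_polyurethane foam = L/(kA) = 0.04/(0.0314×16.3) = 0.07815 K/W
R_gypsum plaster = L/(kA) = 0.07/(0.198×16.3) = 0.02169 K/W
R_outer film = 1/(h_o·A) = 1/(25.1×16.3) = 0.002444 K/W
R_total = 0.1217 K/W;  Q = ΔT/R_total = 34/0.1217 = 279.3 W
T_interface = T_inner − Q·ΣR(inner→interface) = 18 − 279×0.01943

T ≈ 12.6 °C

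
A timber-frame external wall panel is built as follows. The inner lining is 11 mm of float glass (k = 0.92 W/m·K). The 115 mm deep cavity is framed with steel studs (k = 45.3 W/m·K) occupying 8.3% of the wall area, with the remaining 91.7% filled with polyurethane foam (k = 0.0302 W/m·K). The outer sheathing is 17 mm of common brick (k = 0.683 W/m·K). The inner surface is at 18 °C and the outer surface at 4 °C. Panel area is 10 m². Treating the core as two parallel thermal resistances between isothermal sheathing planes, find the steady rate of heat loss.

Q ≈ 2080 W

Sheathing layers in series; stud and cavity paths in parallel between them.
R_inner = 0.011/(0.92×10) = 0.001196 K/W
R_stud  = 0.115/(45.3×0.083×10) = 0.003059 K/W
R_cav   = 0.115/(0.0302×0.917×10) = 0.4153 K/W
1/R_core = 1/R_stud + 1/R_cav → R_core = 0.003036 K/W
R_outer = 0.017/(0.683×10) = 0.002489 K/W
R_total = 0.006721 K/W
Q = ΔT/R_total = 14/0.006721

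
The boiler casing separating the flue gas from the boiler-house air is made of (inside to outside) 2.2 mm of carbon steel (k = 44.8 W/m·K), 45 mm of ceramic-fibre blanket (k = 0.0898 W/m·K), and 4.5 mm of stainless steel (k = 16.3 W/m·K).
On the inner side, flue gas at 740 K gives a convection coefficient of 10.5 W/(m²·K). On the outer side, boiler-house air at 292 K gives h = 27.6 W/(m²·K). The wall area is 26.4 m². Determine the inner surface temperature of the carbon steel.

Using the resistance-network approach (series):
R_inner film = 1/(h_i·A) = 1/(10.5×26.4) = 0.003608 K/W
R_carbon steel = L/(kA) = 0.0022/(44.8×26.4) = 1.86×10^-6 K/W
R_ceramic-fibre blanket = L/(kA) = 0.045/(0.0898×26.4) = 0.01898 K/W
R_stainless steel = L/(kA) = 0.0045/(16.3×26.4) = 1.046×10^-5 K/W
R_outer film = 1/(h_o·A) = 1/(27.6×26.4) = 0.001372 K/W
R_total = 0.02397 K/W;  Q = ΔT/R_total = 448/0.02397 = 18690 W
T_interface = T_inner − Q·ΣR(inner→interface) = 740 − 18700×0.003608

T ≈ 673 K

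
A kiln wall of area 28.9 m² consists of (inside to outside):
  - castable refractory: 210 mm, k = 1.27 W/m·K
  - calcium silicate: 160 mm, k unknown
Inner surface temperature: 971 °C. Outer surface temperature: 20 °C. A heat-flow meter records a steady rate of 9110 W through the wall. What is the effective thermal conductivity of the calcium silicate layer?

Using the resistance-network approach (series):
R_castable refractory = L/(kA) = 0.21/(1.27×28.9) = 0.005722 K/W
Sum of known resistances R_other = 0.005722 K/W
Total R = ΔT/Q = 951/9110 = 0.1044 K/W
R_calcium silicate = R_total − R_other = 0.09867 K/W
k = L/(R·A) = 0.16/(0.09867×28.9)

k ≈ 0.0561 W/(m·K)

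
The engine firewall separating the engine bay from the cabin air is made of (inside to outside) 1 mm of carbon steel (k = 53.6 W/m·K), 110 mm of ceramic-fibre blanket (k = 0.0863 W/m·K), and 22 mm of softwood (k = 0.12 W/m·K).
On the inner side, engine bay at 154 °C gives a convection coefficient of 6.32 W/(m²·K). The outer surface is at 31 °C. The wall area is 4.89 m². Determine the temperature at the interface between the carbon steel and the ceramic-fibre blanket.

T ≈ 142 °C

Using the resistance-network approach (series):
R_inner film = 1/(h_i·A) = 1/(6.32×4.89) = 0.03236 K/W
R_carbon steel = L/(kA) = 0.001/(53.6×4.89) = 3.815×10^-6 K/W
R_ceramic-fibre blanket = L/(kA) = 0.11/(0.0863×4.89) = 0.2607 K/W
R_softwood = L/(kA) = 0.022/(0.12×4.89) = 0.03749 K/W
R_total = 0.3305 K/W;  Q = ΔT/R_total = 123/0.3305 = 372.1 W
T_interface = T_inner − Q·ΣR(inner→interface) = 154 − 372×0.03236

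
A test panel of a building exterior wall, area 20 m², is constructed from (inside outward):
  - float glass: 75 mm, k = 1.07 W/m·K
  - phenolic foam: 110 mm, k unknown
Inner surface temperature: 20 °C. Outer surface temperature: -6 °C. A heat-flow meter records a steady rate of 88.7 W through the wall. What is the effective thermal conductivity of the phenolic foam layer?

k ≈ 0.019 W/(m·K)

Series thermal resistances:
R_float glass = L/(kA) = 0.075/(1.07×20) = 0.003505 K/W
Sum of known resistances R_other = 0.003505 K/W
Total R = ΔT/Q = 26/88.7 = 0.2931 K/W
R_phenolic foam = R_total − R_other = 0.2896 K/W
k = L/(R·A) = 0.11/(0.2896×20)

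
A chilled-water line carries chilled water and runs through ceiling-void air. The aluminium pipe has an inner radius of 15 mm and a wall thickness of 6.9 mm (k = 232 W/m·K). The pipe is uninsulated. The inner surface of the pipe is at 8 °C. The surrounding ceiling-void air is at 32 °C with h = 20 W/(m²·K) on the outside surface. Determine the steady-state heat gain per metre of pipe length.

q′ ≈ 66 W/m

Treating each annulus and film as a series resistance:
R_aluminium pipe wall = ln(21.9/15)/(2π×232×1) = 2.596×10^-4 K/W
R_outer film = 1/(h_o·2πr_oL) = 1/(20×2π×0.0219×1) = 0.3634 K/W
R_total = 0.3636 K/W
Q = ΔT/R_total = 24/0.3636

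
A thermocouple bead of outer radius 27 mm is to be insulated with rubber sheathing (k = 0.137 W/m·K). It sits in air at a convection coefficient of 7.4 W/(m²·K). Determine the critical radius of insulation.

For a sphere r_cr = 2k/h = 2×0.137/7.4
r_cr = 37 mm; since the bare radius (27 mm) is below r_cr, adding a thin layer of insulation will *increase* heat loss.

r_cr ≈ 37 mm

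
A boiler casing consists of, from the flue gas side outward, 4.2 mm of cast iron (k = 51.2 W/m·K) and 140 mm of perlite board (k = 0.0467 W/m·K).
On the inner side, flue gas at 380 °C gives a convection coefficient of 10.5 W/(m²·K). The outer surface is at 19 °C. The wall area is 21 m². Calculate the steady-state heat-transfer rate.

Q ≈ 2450 W

Series thermal resistances:
R_inner film = 1/(h_i·A) = 1/(10.5×21) = 0.004535 K/W
R_cast iron = L/(kA) = 0.0042/(51.2×21) = 3.906×10^-6 K/W
R_perlite board = L/(kA) = 0.14/(0.0467×21) = 0.1428 K/W
R_total = 0.1473 K/W
Q = ΔT / R_total = 361 / 0.1473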